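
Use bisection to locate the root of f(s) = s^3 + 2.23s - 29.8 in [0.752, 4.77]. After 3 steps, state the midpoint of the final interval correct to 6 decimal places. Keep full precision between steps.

3.012125

f(0.752000) = -27.697781, f(4.770000) = 89.368433 (opposite signs)
step 1: m = 2.761000, f(m) = -2.595533 < 0 → root in [2.761000, 4.770000]
step 2: m = 3.765500, f(m) = 31.988053 > 0 → root in [2.761000, 3.765500]
step 3: m = 3.263250, f(m) = 12.226746 > 0 → root in [2.761000, 3.263250]
Midpoint of [2.761000, 3.263250] = 3.012125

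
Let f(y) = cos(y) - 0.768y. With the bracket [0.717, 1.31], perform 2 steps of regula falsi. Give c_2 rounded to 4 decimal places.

0.8539

f(0.717000) = 0.203124, f(1.310000) = -0.748230
step 1: c = 0.843612, f(c) = 0.016875 > 0 → new bracket [0.843612, 1.310000]
step 2: c = 0.853898, f(c) = 0.001255 > 0 → new bracket [0.853898, 1.310000]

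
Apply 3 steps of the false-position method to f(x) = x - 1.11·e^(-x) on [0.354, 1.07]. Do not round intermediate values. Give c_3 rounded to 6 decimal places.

f(0.354000) = -0.425081, f(1.070000) = 0.689261
step 1: c = 0.627128, f(c) = 0.034251 > 0 → new bracket [0.354000, 0.627128]
step 2: c = 0.606762, f(c) = 0.001686 > 0 → new bracket [0.354000, 0.606762]
step 3: c = 0.605763, f(c) = 0.000083 > 0 → new bracket [0.354000, 0.605763]

0.605763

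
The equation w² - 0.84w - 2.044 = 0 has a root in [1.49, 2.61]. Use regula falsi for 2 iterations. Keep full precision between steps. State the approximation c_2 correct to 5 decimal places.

1.89252

f(1.490000) = -1.075500, f(2.610000) = 2.575700
step 1: c = 1.819908, f(c) = -0.260658 < 0 → new bracket [1.819908, 2.610000]
step 2: c = 1.892516, f(c) = -0.052095 < 0 → new bracket [1.892516, 2.610000]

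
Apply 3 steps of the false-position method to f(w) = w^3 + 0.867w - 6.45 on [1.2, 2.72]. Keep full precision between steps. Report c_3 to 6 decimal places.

1.669700

False-position update: c = (a·f(b) − b·f(a))/(f(b) − f(a)); replace the endpoint whose sign matches f(c).
f(1.200000) = -3.681600, f(2.720000) = 16.031888
step 1: c = 1.483868, f(c) = -1.896209 < 0 → new bracket [1.483868, 2.720000]
step 2: c = 1.614611, f(c) = -0.840895 < 0 → new bracket [1.614611, 2.720000]
step 3: c = 1.669700, f(c) = -0.347413 < 0 → new bracket [1.669700, 2.720000]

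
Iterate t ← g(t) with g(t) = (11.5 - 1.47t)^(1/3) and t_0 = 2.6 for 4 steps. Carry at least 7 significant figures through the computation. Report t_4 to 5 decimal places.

2.04094

t_1 = g(2.600000) = 1.972798
t_2 = g(1.972798) = 2.048799
t_3 = g(2.048799) = 2.039888
t_4 = g(2.039888) = 2.040937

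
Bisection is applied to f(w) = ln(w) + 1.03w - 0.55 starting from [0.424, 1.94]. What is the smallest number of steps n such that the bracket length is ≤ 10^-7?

Initial width b − a = 1.94 − 0.424 = 1.516000.
After n steps the width is (b−a)/2^n; need (b−a)/2^n ≤ 10^-7.
So n ≥ log₂(1.516000/10^-7) = log₂(15160000.0000) ≈ 23.8538.
Hence n = 24.

24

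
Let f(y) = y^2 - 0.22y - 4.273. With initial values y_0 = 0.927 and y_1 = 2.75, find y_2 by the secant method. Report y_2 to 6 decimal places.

1.973460

f(y_0) = -3.617611, f(y_1) = 2.684500
y_2 = 2.750000 - (2.684500)·(2.750000 - 0.927000)/(2.684500 - (-3.617611)) = 1.973460; f(y_2) = -0.812618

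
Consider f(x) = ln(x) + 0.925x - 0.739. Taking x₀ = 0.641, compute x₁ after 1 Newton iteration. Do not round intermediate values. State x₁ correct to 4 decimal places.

0.8787

f'(x) = 1/x + 0.925
x_0 = 0.641000: f = -0.590801, f' = 2.485062 → x_1 = 0.641000 - (-0.590801)/(2.485062) = 0.878741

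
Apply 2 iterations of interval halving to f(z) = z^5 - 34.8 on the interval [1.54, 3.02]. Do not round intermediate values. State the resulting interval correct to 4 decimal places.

[1.9100, 2.2800]

f(1.540000) = -26.138291, f(3.020000) = 216.408722 (opposite signs)
step 1: m = 2.280000, f(m) = 26.813267 > 0 → root in [1.540000, 2.280000]
step 2: m = 1.910000, f(m) = -9.380510 < 0 → root in [1.910000, 2.280000]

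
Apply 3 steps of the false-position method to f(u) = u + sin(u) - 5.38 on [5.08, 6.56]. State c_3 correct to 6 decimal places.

f(5.080000) = -1.233189, f(6.560000) = 1.453293
step 1: c = 5.759372, f(c) = -0.120815 < 0 → new bracket [5.759372, 6.560000]
step 2: c = 5.820821, f(c) = -0.005245 < 0 → new bracket [5.820821, 6.560000]
step 3: c = 5.823479, f(c) = -0.000206 < 0 → new bracket [5.823479, 6.560000]

5.823479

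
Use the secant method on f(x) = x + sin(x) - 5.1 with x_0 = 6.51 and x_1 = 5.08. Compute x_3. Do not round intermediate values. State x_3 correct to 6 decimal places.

5.682097

f(x_0) = 1.634875, f(x_1) = -0.953189
x_2 = 5.080000 - (-0.953189)·(5.080000 - 6.510000)/(-0.953189 - (1.634875)) = 5.606672; f(x_2) = -0.119407
x_3 = 5.606672 - (-0.119407)·(5.606672 - 5.080000)/(-0.119407 - (-0.953189)) = 5.682097; f(x_3) = 0.016556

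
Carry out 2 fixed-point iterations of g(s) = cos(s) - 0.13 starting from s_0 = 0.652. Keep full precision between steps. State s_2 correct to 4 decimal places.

0.6570

s_1 = g(0.652000) = 0.664872
s_2 = g(0.664872) = 0.656996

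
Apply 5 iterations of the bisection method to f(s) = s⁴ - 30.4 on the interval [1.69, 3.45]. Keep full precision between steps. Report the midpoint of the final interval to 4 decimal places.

2.3225

f(1.690000) = -22.242693, f(3.450000) = 111.269506 (opposite signs)
step 1: m = 2.570000, f(m) = 13.224704 > 0 → root in [1.690000, 2.570000]
step 2: m = 2.130000, f(m) = -9.816538 < 0 → root in [2.130000, 2.570000]
step 3: m = 2.350000, f(m) = 0.098006 > 0 → root in [2.130000, 2.350000]
step 4: m = 2.240000, f(m) = -5.223690 < 0 → root in [2.240000, 2.350000]
step 5: m = 2.295000, f(m) = -2.658448 < 0 → root in [2.295000, 2.350000]
Midpoint of [2.295000, 2.350000] = 2.322500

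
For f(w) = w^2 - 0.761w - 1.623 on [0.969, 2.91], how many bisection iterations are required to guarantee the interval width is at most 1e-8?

28

Initial width b − a = 2.91 − 0.969 = 1.941000.
After n steps the width is (b−a)/2^n; need (b−a)/2^n ≤ 1e-8.
So n ≥ log₂(1.941000/1e-8) = log₂(194100000.0000) ≈ 27.5322.
Hence n = 28.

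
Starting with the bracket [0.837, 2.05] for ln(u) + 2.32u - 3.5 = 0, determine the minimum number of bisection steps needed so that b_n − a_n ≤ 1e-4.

Initial width b − a = 2.05 − 0.837 = 1.213000.
After n steps the width is (b−a)/2^n; need (b−a)/2^n ≤ 1e-4.
So n ≥ log₂(1.213000/1e-4) = log₂(12130.0000) ≈ 13.5663.
Hence n = 14.

14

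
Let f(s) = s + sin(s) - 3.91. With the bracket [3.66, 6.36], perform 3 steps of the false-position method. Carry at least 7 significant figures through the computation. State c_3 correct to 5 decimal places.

f(3.660000) = -0.745497, f(6.360000) = 2.526739
step 1: c = 4.275128, f(c) = -0.540787 < 0 → new bracket [4.275128, 6.360000]
step 2: c = 4.642679, f(c) = -0.264893 < 0 → new bracket [4.642679, 6.360000]
step 3: c = 4.805632, f(c) = -0.100024 < 0 → new bracket [4.805632, 6.360000]

4.80563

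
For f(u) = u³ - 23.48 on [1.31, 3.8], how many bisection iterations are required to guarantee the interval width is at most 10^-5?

18

Initial width b − a = 3.8 − 1.31 = 2.490000.
After n steps the width is (b−a)/2^n; need (b−a)/2^n ≤ 10^-5.
So n ≥ log₂(2.490000/10^-5) = log₂(249000.0000) ≈ 17.9258.
Hence n = 18.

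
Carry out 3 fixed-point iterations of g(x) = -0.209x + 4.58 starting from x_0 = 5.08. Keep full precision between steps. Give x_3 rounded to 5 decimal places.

3.77646

x_1 = g(5.080000) = 3.518280
x_2 = g(3.518280) = 3.844679
x_3 = g(3.844679) = 3.776462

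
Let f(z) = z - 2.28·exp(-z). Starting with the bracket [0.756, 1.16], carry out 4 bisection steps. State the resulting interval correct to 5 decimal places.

[0.90750, 0.93275]

f(0.756000) = -0.314553, f(1.160000) = 0.445252 (opposite signs)
step 1: m = 0.958000, f(m) = 0.083256 > 0 → root in [0.756000, 0.958000]
step 2: m = 0.857000, f(m) = -0.110708 < 0 → root in [0.857000, 0.958000]
step 3: m = 0.907500, f(m) = -0.012552 < 0 → root in [0.907500, 0.958000]
step 4: m = 0.932750, f(m) = 0.035638 > 0 → root in [0.907500, 0.932750]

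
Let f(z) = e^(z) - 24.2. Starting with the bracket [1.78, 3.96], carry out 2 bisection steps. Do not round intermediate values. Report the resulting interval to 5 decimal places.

f(1.780000) = -18.270144, f(3.960000) = 28.257326 (opposite signs)
step 1: m = 2.870000, f(m) = -6.562982 < 0 → root in [2.870000, 3.960000]
step 2: m = 3.415000, f(m) = 6.216949 > 0 → root in [2.870000, 3.415000]

[2.87000, 3.41500]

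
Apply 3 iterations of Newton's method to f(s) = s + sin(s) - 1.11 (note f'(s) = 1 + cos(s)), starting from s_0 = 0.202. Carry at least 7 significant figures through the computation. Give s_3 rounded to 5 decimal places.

0.57020

s_0 = 0.202000: f = -0.707371, f' = 1.979667 → s_1 = 0.202000 - (-0.707371)/(1.979667) = 0.559318
s_1 = 0.559318: f = -0.020074, f' = 1.847617 → s_2 = 0.559318 - (-0.020074)/(1.847617) = 0.570183
s_2 = 0.570183: f = -0.000031, f' = 1.841802 → s_3 = 0.570183 - (-0.000031)/(1.841802) = 0.570200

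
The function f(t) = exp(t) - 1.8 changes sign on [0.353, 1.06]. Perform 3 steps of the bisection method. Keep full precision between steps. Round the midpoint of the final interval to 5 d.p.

0.57394

f(0.353000) = -0.376669, f(1.060000) = 1.086371 (opposite signs)
step 1: m = 0.706500, f(m) = 0.226885 > 0 → root in [0.353000, 0.706500]
step 2: m = 0.529750, f(m) = -0.101492 < 0 → root in [0.529750, 0.706500]
step 3: m = 0.618125, f(m) = 0.055446 > 0 → root in [0.529750, 0.618125]
Midpoint of [0.529750, 0.618125] = 0.573937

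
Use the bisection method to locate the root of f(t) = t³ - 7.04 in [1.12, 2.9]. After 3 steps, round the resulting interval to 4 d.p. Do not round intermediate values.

[1.7875, 2.0100]

f(1.120000) = -5.635072, f(2.900000) = 17.349000 (opposite signs)
step 1: m = 2.010000, f(m) = 1.080601 > 0 → root in [1.120000, 2.010000]
step 2: m = 1.565000, f(m) = -3.206963 < 0 → root in [1.565000, 2.010000]
step 3: m = 1.787500, f(m) = -1.328658 < 0 → root in [1.787500, 2.010000]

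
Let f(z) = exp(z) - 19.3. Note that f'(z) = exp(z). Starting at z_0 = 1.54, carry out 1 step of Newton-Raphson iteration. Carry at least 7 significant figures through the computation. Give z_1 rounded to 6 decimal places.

z_0 = 1.540000: f = -14.635410, f' = 4.664590 → z_1 = 1.540000 - (-14.635410)/(4.664590) = 4.677555

4.677555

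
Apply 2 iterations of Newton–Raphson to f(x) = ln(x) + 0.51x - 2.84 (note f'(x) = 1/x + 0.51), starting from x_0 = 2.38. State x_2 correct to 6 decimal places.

3.254502

x_0 = 2.380000: f = -0.759100, f' = 0.930168 → x_1 = 2.380000 - (-0.759100)/(0.930168) = 3.196089
x_1 = 3.196089: f = -0.048067, f' = 0.822882 → x_2 = 3.196089 - (-0.048067)/(0.822882) = 3.254502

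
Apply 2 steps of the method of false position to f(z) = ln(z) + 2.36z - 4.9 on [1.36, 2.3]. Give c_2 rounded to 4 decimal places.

f(1.360000) = -1.382915, f(2.300000) = 1.360909
step 1: c = 1.833770, f(c) = 0.034070 > 0 → new bracket [1.360000, 1.833770]
step 2: c = 1.822378, f(c) = 0.000955 > 0 → new bracket [1.360000, 1.822378]

1.8224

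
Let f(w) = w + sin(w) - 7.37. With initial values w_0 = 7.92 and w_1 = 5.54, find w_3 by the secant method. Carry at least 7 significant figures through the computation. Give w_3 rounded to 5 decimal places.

Secant update: w_(k+1) = w_k − f(w_k)·(w_k − w_(k-1))/(f(w_k) − f(w_(k-1))).
f(w_0) = 1.547822, f(w_1) = -2.506637
w_2 = 5.540000 - (-2.506637)·(5.540000 - 7.920000)/(-2.506637 - (1.547822)) = 7.011416; f(w_2) = 0.306966
w_3 = 7.011416 - (0.306966)·(7.011416 - 5.540000)/(0.306966 - (-2.506637)) = 6.850883; f(w_3) = 0.018576

6.85088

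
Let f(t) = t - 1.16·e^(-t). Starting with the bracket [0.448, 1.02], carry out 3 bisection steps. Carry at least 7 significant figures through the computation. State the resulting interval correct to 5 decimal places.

[0.59100, 0.66250]

f(0.448000) = -0.293129, f(1.020000) = 0.601710 (opposite signs)
step 1: m = 0.734000, f(m) = 0.177217 > 0 → root in [0.448000, 0.734000]
step 2: m = 0.591000, f(m) = -0.051377 < 0 → root in [0.591000, 0.734000]
step 3: m = 0.662500, f(m) = 0.064449 > 0 → root in [0.591000, 0.662500]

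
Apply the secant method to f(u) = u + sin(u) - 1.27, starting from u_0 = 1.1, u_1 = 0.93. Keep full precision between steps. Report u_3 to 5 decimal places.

f(u_0) = 0.721207, f(u_1) = 0.461620
u_2 = 0.930000 - (0.461620)·(0.930000 - 1.100000)/(0.461620 - (0.721207)) = 0.627692; f(u_2) = -0.055030
u_3 = 0.627692 - (-0.055030)·(0.627692 - 0.930000)/(-0.055030 - (0.461620)) = 0.659892; f(u_3) = 0.002923

0.65989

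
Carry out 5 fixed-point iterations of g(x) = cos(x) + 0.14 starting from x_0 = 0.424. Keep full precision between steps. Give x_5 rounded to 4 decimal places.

0.8876

x_1 = g(0.424000) = 1.051451
x_2 = g(1.051451) = 0.636312
x_3 = g(0.636312) = 0.944293
x_4 = g(0.944293) = 0.726316
x_5 = g(0.726316) = 0.887626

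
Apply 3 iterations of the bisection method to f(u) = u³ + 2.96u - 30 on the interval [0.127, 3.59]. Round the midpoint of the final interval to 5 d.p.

2.94069

f(0.127000) = -29.622032, f(3.590000) = 26.894679 (opposite signs)
step 1: m = 1.858500, f(m) = -18.079540 < 0 → root in [1.858500, 3.590000]
step 2: m = 2.724250, f(m) = -1.718095 < 0 → root in [2.724250, 3.590000]
step 3: m = 3.157125, f(m) = 10.813539 > 0 → root in [2.724250, 3.157125]
Midpoint of [2.724250, 3.157125] = 2.940687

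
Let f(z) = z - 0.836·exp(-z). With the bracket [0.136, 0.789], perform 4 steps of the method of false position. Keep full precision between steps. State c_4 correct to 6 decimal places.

0.504693

False-position update: c = (a·f(b) − b·f(a))/(f(b) − f(a)); replace the endpoint whose sign matches f(c).
f(0.136000) = -0.593696, f(0.789000) = 0.409206
step 1: c = 0.522562, f(c) = 0.026814 > 0 → new bracket [0.136000, 0.522562]
step 2: c = 0.505857, f(c) = 0.001759 > 0 → new bracket [0.136000, 0.505857]
step 3: c = 0.504765, f(c) = 0.000115 > 0 → new bracket [0.136000, 0.504765]
step 4: c = 0.504693, f(c) = 0.000008 > 0 → new bracket [0.136000, 0.504693]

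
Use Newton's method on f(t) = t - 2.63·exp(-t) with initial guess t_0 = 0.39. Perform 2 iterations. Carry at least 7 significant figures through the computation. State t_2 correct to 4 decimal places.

Newton update: t ← t − f(t)/f'(t).
f'(t) = 1 + 2.63·exp(-t)
t_0 = 0.390000: f = -1.390660, f' = 2.780660 → t_1 = 0.390000 - (-1.390660)/(2.780660) = 0.890119
t_1 = 0.890119: f = -0.189778, f' = 2.079897 → t_2 = 0.890119 - (-0.189778)/(2.079897) = 0.981363

0.9814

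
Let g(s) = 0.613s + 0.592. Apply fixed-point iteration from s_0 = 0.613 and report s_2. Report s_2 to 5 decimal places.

1.18524

s_1 = g(0.613000) = 0.967769
s_2 = g(0.967769) = 1.185242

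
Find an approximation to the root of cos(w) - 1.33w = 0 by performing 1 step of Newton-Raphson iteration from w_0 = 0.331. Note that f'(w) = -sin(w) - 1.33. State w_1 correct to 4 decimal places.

Newton update: w ← w − f(w)/f'(w).
w_0 = 0.331000: f = 0.505488, f' = -1.654989 → w_1 = 0.331000 - (0.505488)/(-1.654989) = 0.636433

0.6364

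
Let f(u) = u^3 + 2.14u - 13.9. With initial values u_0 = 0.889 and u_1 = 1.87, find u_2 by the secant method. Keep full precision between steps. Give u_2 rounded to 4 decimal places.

2.2852

f(u_0) = -11.294945, f(u_1) = -3.358997
u_2 = 1.870000 - (-3.358997)·(1.870000 - 0.889000)/(-3.358997 - (-11.294945)) = 2.285221; f(u_2) = 2.924343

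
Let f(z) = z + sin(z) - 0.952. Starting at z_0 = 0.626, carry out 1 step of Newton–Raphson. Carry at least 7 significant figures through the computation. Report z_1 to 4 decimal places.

f'(z) = 1 + cos(z)
z_0 = 0.626000: f = 0.259908, f' = 1.810378 → z_1 = 0.626000 - (0.259908)/(1.810378) = 0.482434

0.4824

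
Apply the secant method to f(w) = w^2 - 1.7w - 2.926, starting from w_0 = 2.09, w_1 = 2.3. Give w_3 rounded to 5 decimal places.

f(w_0) = -2.110900, f(w_1) = -1.546000
w_2 = 2.300000 - (-1.546000)·(2.300000 - 2.090000)/(-1.546000 - (-2.110900)) = 2.874721; f(w_2) = 0.450996
w_3 = 2.874721 - (0.450996)·(2.874721 - 2.300000)/(0.450996 - (-1.546000)) = 2.744928; f(w_3) = -0.057749

2.74493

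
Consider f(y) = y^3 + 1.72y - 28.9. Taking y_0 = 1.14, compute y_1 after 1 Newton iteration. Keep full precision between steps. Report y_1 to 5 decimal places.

5.67080

f'(y) = 3y^2 + 1.72
y_0 = 1.140000: f = -25.457656, f' = 5.618800 → y_1 = 1.140000 - (-25.457656)/(5.618800) = 5.670799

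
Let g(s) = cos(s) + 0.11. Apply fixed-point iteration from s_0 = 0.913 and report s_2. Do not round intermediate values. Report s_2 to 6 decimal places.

0.860899

s_1 = g(0.913000) = 0.721374
s_2 = g(0.721374) = 0.860899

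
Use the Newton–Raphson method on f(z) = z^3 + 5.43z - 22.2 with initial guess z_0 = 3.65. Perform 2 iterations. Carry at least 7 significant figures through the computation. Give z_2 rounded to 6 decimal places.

2.237943

f'(z) = 3z^2 + 5.43
z_0 = 3.650000: f = 46.246625, f' = 45.397500 → z_1 = 3.650000 - (46.246625)/(45.397500) = 2.631296
z_1 = 2.631296: f = 10.306285, f' = 26.201152 → z_2 = 2.631296 - (10.306285)/(26.201152) = 2.237943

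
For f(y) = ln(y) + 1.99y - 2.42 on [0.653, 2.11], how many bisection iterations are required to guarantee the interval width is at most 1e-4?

14

Initial width b − a = 2.11 − 0.653 = 1.457000.
After n steps the width is (b−a)/2^n; need (b−a)/2^n ≤ 1e-4.
So n ≥ log₂(1.457000/1e-4) = log₂(14570.0000) ≈ 13.8307.
Hence n = 14.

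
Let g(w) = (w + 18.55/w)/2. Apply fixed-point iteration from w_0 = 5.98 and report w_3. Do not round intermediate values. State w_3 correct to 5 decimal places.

w_1 = g(5.980000) = 4.541003
w_2 = g(4.541003) = 4.313002
w_3 = g(4.313002) = 4.306975

4.30698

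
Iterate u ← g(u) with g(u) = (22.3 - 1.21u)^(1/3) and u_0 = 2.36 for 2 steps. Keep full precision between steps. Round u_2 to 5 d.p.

u_1 = g(2.360000) = 2.689046
u_2 = g(2.689046) = 2.670565

2.67057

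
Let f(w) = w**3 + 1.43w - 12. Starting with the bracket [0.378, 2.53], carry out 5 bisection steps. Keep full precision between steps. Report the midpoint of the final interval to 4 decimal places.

2.0929

f(0.378000) = -11.405450, f(2.530000) = 7.812177 (opposite signs)
step 1: m = 1.454000, f(m) = -6.846855 < 0 → root in [1.454000, 2.530000]
step 2: m = 1.992000, f(m) = -1.247057 < 0 → root in [1.992000, 2.530000]
step 3: m = 2.261000, f(m) = 2.791736 > 0 → root in [1.992000, 2.261000]
step 4: m = 2.126500, f(m) = 0.656933 > 0 → root in [1.992000, 2.126500]
step 5: m = 2.059250, f(m) = -0.323001 < 0 → root in [2.059250, 2.126500]
Midpoint of [2.059250, 2.126500] = 2.092875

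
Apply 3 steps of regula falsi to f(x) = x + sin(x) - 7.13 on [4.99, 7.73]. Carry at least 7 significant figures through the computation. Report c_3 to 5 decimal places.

6.71320

f(4.990000) = -3.101713, f(7.730000) = 1.592324
step 1: c = 6.800530, f(c) = 0.165103 > 0 → new bracket [4.990000, 6.800530]
step 2: c = 6.709026, f(c) = -0.007887 < 0 → new bracket [6.709026, 6.800530]
step 3: c = 6.713198, f(c) = 0.000080 > 0 → new bracket [6.709026, 6.713198]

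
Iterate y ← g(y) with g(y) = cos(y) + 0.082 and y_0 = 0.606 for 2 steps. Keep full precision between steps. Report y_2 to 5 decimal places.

0.70052

y_1 = g(0.606000) = 0.903933
y_2 = g(0.903933) = 0.700524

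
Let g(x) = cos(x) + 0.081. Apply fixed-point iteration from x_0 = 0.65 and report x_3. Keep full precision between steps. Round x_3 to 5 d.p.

x_1 = g(0.650000) = 0.877084
x_2 = g(0.877084) = 0.720396
x_3 = g(0.720396) = 0.832545

0.83254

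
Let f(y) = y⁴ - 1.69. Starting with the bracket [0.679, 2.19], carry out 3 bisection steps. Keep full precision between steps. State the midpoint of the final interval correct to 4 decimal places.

1.1512

f(0.679000) = -1.477441, f(2.190000) = 21.312575 (opposite signs)
step 1: m = 1.434500, f(m) = 2.544501 > 0 → root in [0.679000, 1.434500]
step 2: m = 1.056750, f(m) = -0.442935 < 0 → root in [1.056750, 1.434500]
step 3: m = 1.245625, f(m) = 0.717406 > 0 → root in [1.056750, 1.245625]
Midpoint of [1.056750, 1.245625] = 1.151188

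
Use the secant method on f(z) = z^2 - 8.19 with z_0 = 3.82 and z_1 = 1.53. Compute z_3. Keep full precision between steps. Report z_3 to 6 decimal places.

f(z_0) = 6.402400, f(z_1) = -5.849100
z_2 = 1.530000 - (-5.849100)·(1.530000 - 3.820000)/(-5.849100 - (6.402400)) = 2.623290; f(z_2) = -1.308351
z_3 = 2.623290 - (-1.308351)·(2.623290 - 1.530000)/(-1.308351 - (-5.849100)) = 2.938305; f(z_3) = 0.443638

2.938305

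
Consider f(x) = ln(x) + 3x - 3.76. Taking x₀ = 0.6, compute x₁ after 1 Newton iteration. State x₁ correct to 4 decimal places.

1.1295

f'(x) = 1/x + 3
x_0 = 0.600000: f = -2.470826, f' = 4.666667 → x_1 = 0.600000 - (-2.470826)/(4.666667) = 1.129463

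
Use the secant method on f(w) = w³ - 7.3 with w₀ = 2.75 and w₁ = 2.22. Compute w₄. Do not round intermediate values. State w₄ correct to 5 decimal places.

1.94033

Secant update: w_(k+1) = w_k − f(w_k)·(w_k − w_(k-1))/(f(w_k) − f(w_(k-1))).
f(w_0) = 13.496875, f(w_1) = 3.641048
w_2 = 2.220000 - (3.641048)·(2.220000 - 2.750000)/(3.641048 - (13.496875)) = 2.024202; f(w_2) = 0.993947
w_3 = 2.024202 - (0.993947)·(2.024202 - 2.220000)/(0.993947 - (3.641048)) = 1.950682; f(w_3) = 0.122659
w_4 = 1.950682 - (0.122659)·(1.950682 - 2.024202)/(0.122659 - (0.993947)) = 1.940332; f(w_4) = 0.005135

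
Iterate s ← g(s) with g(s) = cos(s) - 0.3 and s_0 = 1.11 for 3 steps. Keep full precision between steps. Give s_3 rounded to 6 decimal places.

s_1 = g(1.110000) = 0.144662
s_2 = g(0.144662) = 0.689555
s_3 = g(0.689555) = 0.471529

0.471529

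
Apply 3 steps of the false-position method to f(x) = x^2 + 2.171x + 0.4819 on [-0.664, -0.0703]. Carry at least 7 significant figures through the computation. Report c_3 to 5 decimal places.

f(-0.664000) = -0.518748, f(-0.070300) = 0.334221
step 1: c = -0.302931, f(c) = -0.083996 < 0 → new bracket [-0.302931, -0.070300]
step 2: c = -0.256209, f(c) = -0.008686 < 0 → new bracket [-0.256209, -0.070300]
step 3: c = -0.251499, f(c) = -0.000853 < 0 → new bracket [-0.251499, -0.070300]

-0.25150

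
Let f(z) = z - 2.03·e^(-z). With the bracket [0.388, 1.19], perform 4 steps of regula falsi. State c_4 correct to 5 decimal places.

f(0.388000) = -0.989177, f(1.190000) = 0.572431
step 1: c = 0.896015, f(c) = 0.067383 > 0 → new bracket [0.388000, 0.896015]
step 2: c = 0.863616, f(c) = 0.007697 > 0 → new bracket [0.388000, 0.863616]
step 3: c = 0.859943, f(c) = 0.000876 > 0 → new bracket [0.388000, 0.859943]
step 4: c = 0.859526, f(c) = 0.000100 > 0 → new bracket [0.388000, 0.859526]

0.85953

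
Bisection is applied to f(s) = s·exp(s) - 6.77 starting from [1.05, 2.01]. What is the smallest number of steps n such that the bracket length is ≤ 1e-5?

17

Initial width b − a = 2.01 − 1.05 = 0.960000.
After n steps the width is (b−a)/2^n; need (b−a)/2^n ≤ 1e-5.
So n ≥ log₂(0.960000/1e-5) = log₂(96000.0000) ≈ 16.5507.
Hence n = 17.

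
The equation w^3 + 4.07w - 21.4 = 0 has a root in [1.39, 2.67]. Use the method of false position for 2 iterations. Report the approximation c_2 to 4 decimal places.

False-position update: c = (a·f(b) − b·f(a))/(f(b) − f(a)); replace the endpoint whose sign matches f(c).
f(1.390000) = -13.057081, f(2.670000) = 8.501063
step 1: c = 2.165255, f(c) = -2.435980 < 0 → new bracket [2.165255, 2.670000]
step 2: c = 2.277676, f(c) = -0.313718 < 0 → new bracket [2.277676, 2.670000]

2.2777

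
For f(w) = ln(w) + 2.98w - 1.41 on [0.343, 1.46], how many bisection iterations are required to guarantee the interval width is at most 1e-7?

Initial width b − a = 1.46 − 0.343 = 1.117000.
After n steps the width is (b−a)/2^n; need (b−a)/2^n ≤ 1e-7.
So n ≥ log₂(1.117000/1e-7) = log₂(11170000.0000) ≈ 23.4131.
Hence n = 24.

24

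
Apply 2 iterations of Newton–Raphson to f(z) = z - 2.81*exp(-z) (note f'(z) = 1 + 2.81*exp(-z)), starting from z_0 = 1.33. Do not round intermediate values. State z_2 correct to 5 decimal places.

1.01652

Newton update: z ← z − f(z)/f'(z).
z_0 = 1.330000: f = 0.586819, f' = 1.743181 → z_1 = 1.330000 - (0.586819)/(1.743181) = 0.993363
z_1 = 0.993363: f = -0.047262, f' = 2.040625 → z_2 = 0.993363 - (-0.047262)/(2.040625) = 1.016524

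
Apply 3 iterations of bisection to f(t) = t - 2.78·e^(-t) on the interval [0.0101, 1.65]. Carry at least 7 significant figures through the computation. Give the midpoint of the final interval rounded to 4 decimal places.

0.9325

f(0.010100) = -2.741963, f(1.650000) = 1.116101 (opposite signs)
step 1: m = 0.830050, f(m) = -0.382106 < 0 → root in [0.830050, 1.650000]
step 2: m = 1.240025, f(m) = 0.435557 > 0 → root in [0.830050, 1.240025]
step 3: m = 1.035038, f(m) = 0.047545 > 0 → root in [0.830050, 1.035038]
Midpoint of [0.830050, 1.035038] = 0.932544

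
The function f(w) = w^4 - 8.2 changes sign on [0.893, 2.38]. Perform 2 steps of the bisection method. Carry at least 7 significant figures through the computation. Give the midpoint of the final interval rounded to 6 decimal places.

f(0.893000) = -7.564075, f(2.380000) = 23.885427 (opposite signs)
step 1: m = 1.636500, f(m) = -1.027608 < 0 → root in [1.636500, 2.380000]
step 2: m = 2.008250, f(m) = 8.065638 > 0 → root in [1.636500, 2.008250]
Midpoint of [1.636500, 2.008250] = 1.822375

1.822375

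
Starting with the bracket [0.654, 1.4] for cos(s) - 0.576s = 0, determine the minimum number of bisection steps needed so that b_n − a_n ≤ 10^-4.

Initial width b − a = 1.4 − 0.654 = 0.746000.
After n steps the width is (b−a)/2^n; need (b−a)/2^n ≤ 10^-4.
So n ≥ log₂(0.746000/10^-4) = log₂(7460.0000) ≈ 12.8650.
Hence n = 13.

13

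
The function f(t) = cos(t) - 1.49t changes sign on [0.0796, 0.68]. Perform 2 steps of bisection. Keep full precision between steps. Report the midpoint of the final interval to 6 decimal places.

f(0.079600) = 0.878230, f(0.680000) = -0.235627 (opposite signs)
step 1: m = 0.379800, f(m) = 0.362837 > 0 → root in [0.379800, 0.680000]
step 2: m = 0.529900, f(m) = 0.073307 > 0 → root in [0.529900, 0.680000]
Midpoint of [0.529900, 0.680000] = 0.604950

0.604950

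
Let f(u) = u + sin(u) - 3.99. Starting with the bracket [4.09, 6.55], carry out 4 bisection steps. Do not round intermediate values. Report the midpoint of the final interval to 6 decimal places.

4.935625

f(4.090000) = -0.712488, f(6.550000) = 2.823660 (opposite signs)
step 1: m = 5.320000, f(m) = 0.508986 > 0 → root in [4.090000, 5.320000]
step 2: m = 4.705000, f(m) = -0.284973 < 0 → root in [4.705000, 5.320000]
step 3: m = 5.012500, f(m) = 0.067196 > 0 → root in [4.705000, 5.012500]
step 4: m = 4.858750, f(m) = -0.120558 < 0 → root in [4.858750, 5.012500]
Midpoint of [4.858750, 5.012500] = 4.935625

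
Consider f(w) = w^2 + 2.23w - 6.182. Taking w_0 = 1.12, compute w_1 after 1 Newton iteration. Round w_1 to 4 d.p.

f'(w) = 2w + 2.23
w_0 = 1.120000: f = -2.430000, f' = 4.470000 → w_1 = 1.120000 - (-2.430000)/(4.470000) = 1.663624

1.6636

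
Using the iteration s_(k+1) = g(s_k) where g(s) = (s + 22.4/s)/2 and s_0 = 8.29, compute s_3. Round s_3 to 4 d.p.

4.7332

s_1 = g(8.290000) = 5.496025
s_2 = g(5.496025) = 4.785849
s_3 = g(4.785849) = 4.733157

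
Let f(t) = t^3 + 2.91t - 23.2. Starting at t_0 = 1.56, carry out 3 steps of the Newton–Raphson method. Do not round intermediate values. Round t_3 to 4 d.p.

2.5155

f'(t) = 3t^2 + 2.91
t_0 = 1.560000: f = -14.863984, f' = 10.210800 → t_1 = 1.560000 - (-14.863984)/(10.210800) = 3.015712
t_1 = 3.015712: f = 13.002171, f' = 30.193556 → t_2 = 3.015712 - (13.002171)/(30.193556) = 2.585085
t_2 = 2.585085: f = 1.597845, f' = 22.957988 → t_3 = 2.585085 - (1.597845)/(22.957988) = 2.515486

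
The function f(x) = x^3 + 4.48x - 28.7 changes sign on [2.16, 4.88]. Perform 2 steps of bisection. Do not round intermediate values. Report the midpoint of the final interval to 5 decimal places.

f(2.160000) = -8.945504, f(4.880000) = 109.376672 (opposite signs)
step 1: m = 3.520000, f(m) = 30.683808 > 0 → root in [2.160000, 3.520000]
step 2: m = 2.840000, f(m) = 6.929504 > 0 → root in [2.160000, 2.840000]
Midpoint of [2.160000, 2.840000] = 2.500000

2.50000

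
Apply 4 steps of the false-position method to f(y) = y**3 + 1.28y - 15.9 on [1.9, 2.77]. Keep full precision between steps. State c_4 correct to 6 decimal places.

2.344916

False-position update: c = (a·f(b) − b·f(a))/(f(b) − f(a)); replace the endpoint whose sign matches f(c).
f(1.900000) = -6.609000, f(2.770000) = 8.899533
step 1: c = 2.270753, f(c) = -1.284714 < 0 → new bracket [2.270753, 2.770000]
step 2: c = 2.333731, f(c) = -0.202618 < 0 → new bracket [2.333731, 2.770000]
step 3: c = 2.343443, f(c) = -0.030850 < 0 → new bracket [2.343443, 2.770000]
step 4: c = 2.344916, f(c) = -0.004672 < 0 → new bracket [2.344916, 2.770000]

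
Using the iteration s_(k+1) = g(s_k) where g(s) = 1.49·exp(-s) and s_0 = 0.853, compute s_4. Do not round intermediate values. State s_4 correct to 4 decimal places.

0.7575

s_1 = g(0.853000) = 0.634941
s_2 = g(0.634941) = 0.789651
s_3 = g(0.789651) = 0.676465
s_4 = g(0.676465) = 0.757533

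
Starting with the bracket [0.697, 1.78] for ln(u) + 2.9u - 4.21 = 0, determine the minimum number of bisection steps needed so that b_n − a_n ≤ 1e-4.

14

Initial width b − a = 1.78 − 0.697 = 1.083000.
After n steps the width is (b−a)/2^n; need (b−a)/2^n ≤ 1e-4.
So n ≥ log₂(1.083000/1e-4) = log₂(10830.0000) ≈ 13.4027.
Hence n = 14.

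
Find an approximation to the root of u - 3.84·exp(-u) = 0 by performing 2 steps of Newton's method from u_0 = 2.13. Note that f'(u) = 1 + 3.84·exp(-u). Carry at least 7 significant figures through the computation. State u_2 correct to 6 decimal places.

1.169007

Newton update: u ← u − f(u)/f'(u).
u_0 = 2.130000: f = 1.673665, f' = 1.456335 → u_1 = 2.130000 - (1.673665)/(1.456335) = 0.980770
u_1 = 0.980770: f = -0.459316, f' = 2.440086 → u_2 = 0.980770 - (-0.459316)/(2.440086) = 1.169007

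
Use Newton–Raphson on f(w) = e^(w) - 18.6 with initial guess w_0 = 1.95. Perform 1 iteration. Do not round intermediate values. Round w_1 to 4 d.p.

3.5963

Newton update: w ← w − f(w)/f'(w).
f'(w) = e^(w)
w_0 = 1.950000: f = -11.571312, f' = 7.028688 → w_1 = 1.950000 - (-11.571312)/(7.028688) = 3.596298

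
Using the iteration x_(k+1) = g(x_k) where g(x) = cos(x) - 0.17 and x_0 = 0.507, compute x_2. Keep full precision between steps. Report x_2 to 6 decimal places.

0.592126

x_1 = g(0.507000) = 0.704205
x_2 = g(0.704205) = 0.592126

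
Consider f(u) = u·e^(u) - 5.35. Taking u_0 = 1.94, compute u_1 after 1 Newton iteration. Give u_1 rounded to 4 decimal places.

f'(u) = (u + 1)·e^(u)
u_0 = 1.940000: f = 8.149977, f' = 20.458728 → u_1 = 1.940000 - (8.149977)/(20.458728) = 1.541638

1.5416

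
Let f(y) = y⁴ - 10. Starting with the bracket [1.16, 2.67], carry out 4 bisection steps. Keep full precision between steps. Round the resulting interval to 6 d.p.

f(1.160000) = -8.189361, f(2.670000) = 40.821215 (opposite signs)
step 1: m = 1.915000, f(m) = 3.448539 > 0 → root in [1.160000, 1.915000]
step 2: m = 1.537500, f(m) = -4.411947 < 0 → root in [1.537500, 1.915000]
step 3: m = 1.726250, f(m) = -1.119963 < 0 → root in [1.726250, 1.915000]
step 4: m = 1.820625, f(m) = 0.987073 > 0 → root in [1.726250, 1.820625]

[1.726250, 1.820625]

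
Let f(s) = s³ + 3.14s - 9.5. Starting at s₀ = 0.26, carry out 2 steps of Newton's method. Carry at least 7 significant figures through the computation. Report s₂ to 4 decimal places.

f'(s) = 3s² + 3.14
s_0 = 0.260000: f = -8.666024, f' = 3.342800 → s_1 = 0.260000 - (-8.666024)/(3.342800) = 2.852445
s_1 = 2.852445: f = 22.665423, f' = 27.549322 → s_2 = 2.852445 - (22.665423)/(27.549322) = 2.029723

2.0297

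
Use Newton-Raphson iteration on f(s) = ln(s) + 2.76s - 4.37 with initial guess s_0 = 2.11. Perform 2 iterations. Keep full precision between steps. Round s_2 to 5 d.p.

f'(s) = 1/s + 2.76
s_0 = 2.110000: f = 2.200288, f' = 3.233934 → s_1 = 2.110000 - (2.200288)/(3.233934) = 1.429625
s_1 = 1.429625: f = -0.066823, f' = 3.459484 → s_2 = 1.429625 - (-0.066823)/(3.459484) = 1.448941

1.44894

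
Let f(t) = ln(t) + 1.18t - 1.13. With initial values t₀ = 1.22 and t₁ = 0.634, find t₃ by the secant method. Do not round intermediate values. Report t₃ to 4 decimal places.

f(t_0) = 0.508451, f(t_1) = -0.837586
t_2 = 0.634000 - (-0.837586)·(0.634000 - 1.220000)/(-0.837586 - (0.508451)) = 0.998645; f(t_2) = 0.047045
t_3 = 0.998645 - (0.047045)·(0.998645 - 0.634000)/(0.047045 - (-0.837586)) = 0.979253; f(t_3) = 0.004553

0.9793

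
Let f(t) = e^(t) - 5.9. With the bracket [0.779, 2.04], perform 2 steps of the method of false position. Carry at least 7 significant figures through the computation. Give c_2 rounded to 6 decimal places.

1.756227

f(0.779000) = -3.720708, f(2.040000) = 1.790609
step 1: c = 1.630305, f(c) = -0.794567 < 0 → new bracket [1.630305, 2.040000]
step 2: c = 1.756227, f(c) = -0.109452 < 0 → new bracket [1.756227, 2.040000]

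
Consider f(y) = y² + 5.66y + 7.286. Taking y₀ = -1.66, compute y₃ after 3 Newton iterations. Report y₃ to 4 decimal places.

f'(y) = 2y + 5.66
y_0 = -1.660000: f = 0.646000, f' = 2.340000 → y_1 = -1.660000 - (0.646000)/(2.340000) = -1.936068
y_1 = -1.936068: f = 0.076214, f' = 1.787863 → y_2 = -1.936068 - (0.076214)/(1.787863) = -1.978697
y_2 = -1.978697: f = 0.001817, f' = 1.702606 → y_3 = -1.978697 - (0.001817)/(1.702606) = -1.979764

-1.9798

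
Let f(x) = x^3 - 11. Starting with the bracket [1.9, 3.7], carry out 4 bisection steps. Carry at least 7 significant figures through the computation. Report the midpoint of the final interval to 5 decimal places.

2.18125

f(1.900000) = -4.141000, f(3.700000) = 39.653000 (opposite signs)
step 1: m = 2.800000, f(m) = 10.952000 > 0 → root in [1.900000, 2.800000]
step 2: m = 2.350000, f(m) = 1.977875 > 0 → root in [1.900000, 2.350000]
step 3: m = 2.125000, f(m) = -1.404297 < 0 → root in [2.125000, 2.350000]
step 4: m = 2.237500, f(m) = 0.201834 > 0 → root in [2.125000, 2.237500]
Midpoint of [2.125000, 2.237500] = 2.181250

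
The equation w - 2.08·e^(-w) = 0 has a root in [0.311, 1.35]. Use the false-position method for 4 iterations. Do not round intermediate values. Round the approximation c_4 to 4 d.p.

0.8709

False-position update: c = (a·f(b) − b·f(a))/(f(b) − f(a)); replace the endpoint whose sign matches f(c).
f(0.311000) = -1.213045, f(1.350000) = 0.810780
step 1: c = 0.933758, f(c) = 0.116165 > 0 → new bracket [0.311000, 0.933758]
step 2: c = 0.879333, f(c) = 0.016009 > 0 → new bracket [0.311000, 0.879333]
step 3: c = 0.871930, f(c) = 0.002191 > 0 → new bracket [0.311000, 0.871930]
step 4: c = 0.870919, f(c) = 0.000300 > 0 → new bracket [0.311000, 0.870919]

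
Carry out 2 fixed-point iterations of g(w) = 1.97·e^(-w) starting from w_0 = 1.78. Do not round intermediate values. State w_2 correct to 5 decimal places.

1.41314

w_1 = g(1.780000) = 0.332217
w_2 = g(0.332217) = 1.413143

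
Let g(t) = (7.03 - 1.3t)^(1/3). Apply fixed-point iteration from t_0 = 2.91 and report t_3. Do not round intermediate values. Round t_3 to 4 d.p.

t_1 = g(2.910000) = 1.480792
t_2 = g(1.480792) = 1.721860
t_3 = g(1.721860) = 1.685879

1.6859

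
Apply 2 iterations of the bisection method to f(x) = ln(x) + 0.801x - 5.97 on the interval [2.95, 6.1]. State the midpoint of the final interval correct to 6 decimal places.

f(2.950000) = -2.525245, f(6.100000) = 0.724389 (opposite signs)
step 1: m = 4.525000, f(m) = -0.835857 < 0 → root in [4.525000, 6.100000]
step 2: m = 5.312500, f(m) = -0.044625 < 0 → root in [5.312500, 6.100000]
Midpoint of [5.312500, 6.100000] = 5.706250

5.706250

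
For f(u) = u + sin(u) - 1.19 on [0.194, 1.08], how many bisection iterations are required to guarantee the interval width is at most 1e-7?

24

Initial width b − a = 1.08 − 0.194 = 0.886000.
After n steps the width is (b−a)/2^n; need (b−a)/2^n ≤ 1e-7.
So n ≥ log₂(0.886000/1e-7) = log₂(8860000.0000) ≈ 23.0789.
Hence n = 24.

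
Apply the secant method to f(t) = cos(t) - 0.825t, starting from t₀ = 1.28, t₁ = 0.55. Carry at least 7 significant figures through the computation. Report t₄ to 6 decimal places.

f(t_0) = -0.769285, f(t_1) = 0.398775
t_2 = 0.550000 - (0.398775)·(0.550000 - 1.280000)/(0.398775 - (-0.769285)) = 0.799221; f(t_2) = 0.037907
t_3 = 0.799221 - (0.037907)·(0.799221 - 0.550000)/(0.037907 - (0.398775)) = 0.825401; f(t_3) = -0.002693
t_4 = 0.825401 - (-0.002693)·(0.825401 - 0.799221)/(-0.002693 - (0.037907)) = 0.823664; f(t_4) = 0.000015

0.823664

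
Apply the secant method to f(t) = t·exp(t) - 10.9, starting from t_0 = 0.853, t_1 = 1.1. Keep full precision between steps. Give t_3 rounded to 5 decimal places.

1.47845

Secant update: t_(k+1) = t_k − f(t_k)·(t_k − t_(k-1))/(f(t_k) − f(t_(k-1))).
f(t_0) = -8.898285, f(t_1) = -7.595417
t_2 = 1.100000 - (-7.595417)·(1.100000 - 0.853000)/(-7.595417 - (-8.898285)) = 2.539953; f(t_2) = 21.304248
t_3 = 2.539953 - (21.304248)·(2.539953 - 1.100000)/(21.304248 - (-7.595417)) = 1.478449; f(t_3) = -4.415322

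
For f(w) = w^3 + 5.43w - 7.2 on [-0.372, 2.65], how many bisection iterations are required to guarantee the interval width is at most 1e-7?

25

Initial width b − a = 2.65 − -0.372 = 3.022000.
After n steps the width is (b−a)/2^n; need (b−a)/2^n ≤ 1e-7.
So n ≥ log₂(3.022000/1e-7) = log₂(30220000.0000) ≈ 24.8490.
Hence n = 25.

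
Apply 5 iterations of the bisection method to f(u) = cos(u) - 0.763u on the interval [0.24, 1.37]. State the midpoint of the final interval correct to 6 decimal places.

f(0.240000) = 0.788218, f(1.370000) = -0.845860 (opposite signs)
step 1: m = 0.805000, f(m) = 0.078896 > 0 → root in [0.805000, 1.370000]
step 2: m = 1.087500, f(m) = -0.365062 < 0 → root in [0.805000, 1.087500]
step 3: m = 0.946250, f(m) = -0.137259 < 0 → root in [0.805000, 0.946250]
step 4: m = 0.875625, f(m) = -0.027585 < 0 → root in [0.805000, 0.875625]
step 5: m = 0.840313, f(m) = 0.026072 > 0 → root in [0.840313, 0.875625]
Midpoint of [0.840313, 0.875625] = 0.857969

0.857969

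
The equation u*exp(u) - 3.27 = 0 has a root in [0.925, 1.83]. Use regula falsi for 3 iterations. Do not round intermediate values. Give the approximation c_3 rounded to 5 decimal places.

False-position update: c = (a·f(b) − b·f(a))/(f(b) − f(a)); replace the endpoint whose sign matches f(c).
f(0.925000) = -0.937272, f(1.830000) = 8.138013
step 1: c = 1.018466, f(c) = -0.449924 < 0 → new bracket [1.018466, 1.830000]
step 2: c = 1.060983, f(c) = -0.204600 < 0 → new bracket [1.060983, 1.830000]
step 3: c = 1.079842, f(c) = -0.090711 < 0 → new bracket [1.079842, 1.830000]

1.07984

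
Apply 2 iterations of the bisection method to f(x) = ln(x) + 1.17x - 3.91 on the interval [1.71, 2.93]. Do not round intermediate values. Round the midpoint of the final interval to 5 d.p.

f(1.710000) = -1.372807, f(2.930000) = 0.593102 (opposite signs)
step 1: m = 2.320000, f(m) = -0.354033 < 0 → root in [2.320000, 2.930000]
step 2: m = 2.625000, f(m) = 0.126331 > 0 → root in [2.320000, 2.625000]
Midpoint of [2.320000, 2.625000] = 2.472500

2.47250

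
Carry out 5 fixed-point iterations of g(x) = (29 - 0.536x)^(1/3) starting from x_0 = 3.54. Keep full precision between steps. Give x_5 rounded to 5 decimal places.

3.01417

x_1 = g(3.540000) = 3.003794
x_2 = g(3.003794) = 3.014374
x_3 = g(3.014374) = 3.014166
x_4 = g(3.014166) = 3.014170
x_5 = g(3.014170) = 3.014170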